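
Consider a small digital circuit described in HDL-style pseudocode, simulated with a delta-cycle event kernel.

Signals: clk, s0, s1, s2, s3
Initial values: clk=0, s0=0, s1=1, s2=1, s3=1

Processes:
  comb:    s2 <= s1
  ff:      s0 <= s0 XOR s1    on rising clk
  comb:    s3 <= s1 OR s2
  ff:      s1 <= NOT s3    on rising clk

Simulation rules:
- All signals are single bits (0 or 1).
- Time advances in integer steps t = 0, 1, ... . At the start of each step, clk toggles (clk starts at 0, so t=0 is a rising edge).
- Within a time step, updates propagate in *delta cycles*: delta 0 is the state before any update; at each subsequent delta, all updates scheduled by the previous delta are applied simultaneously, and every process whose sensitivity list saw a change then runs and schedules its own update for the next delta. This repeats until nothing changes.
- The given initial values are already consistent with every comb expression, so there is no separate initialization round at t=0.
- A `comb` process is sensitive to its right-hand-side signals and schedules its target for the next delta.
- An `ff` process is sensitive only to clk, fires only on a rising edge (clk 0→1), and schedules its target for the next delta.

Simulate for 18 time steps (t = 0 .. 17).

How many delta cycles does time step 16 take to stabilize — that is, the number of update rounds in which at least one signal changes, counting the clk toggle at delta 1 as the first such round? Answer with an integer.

t0.Δ0 s0=0 s1=1 s2=1 clk=0 s3=1
t0.Δ1 s0=0 s1=1 s2=1 clk=1 s3=1
t0.Δ2 s0=1 s1=0 s2=1 clk=1 s3=1
t0.Δ3 s0=1 s1=0 s2=0 clk=1 s3=1
t0.Δ4 s0=1 s1=0 s2=0 clk=1 s3=0
t1.Δ0 s0=1 s1=0 s2=0 clk=1 s3=0
t1.Δ1 s0=1 s1=0 s2=0 clk=0 s3=0
t2.Δ0 s0=1 s1=0 s2=0 clk=0 s3=0
t2.Δ1 s0=1 s1=0 s2=0 clk=1 s3=0
t2.Δ2 s0=1 s1=1 s2=0 clk=1 s3=0
t2.Δ3 s0=1 s1=1 s2=1 clk=1 s3=1
t3.Δ0 s0=1 s1=1 s2=1 clk=1 s3=1
t3.Δ1 s0=1 s1=1 s2=1 clk=0 s3=1
t4.Δ0 s0=1 s1=1 s2=1 clk=0 s3=1
t4.Δ1 s0=1 s1=1 s2=1 clk=1 s3=1
t4.Δ2 s0=0 s1=0 s2=1 clk=1 s3=1
t4.Δ3 s0=0 s1=0 s2=0 clk=1 s3=1
t4.Δ4 s0=0 s1=0 s2=0 clk=1 s3=0
t5.Δ0 s0=0 s1=0 s2=0 clk=1 s3=0
t5.Δ1 s0=0 s1=0 s2=0 clk=0 s3=0
t6.Δ0 s0=0 s1=0 s2=0 clk=0 s3=0
t6.Δ1 s0=0 s1=0 s2=0 clk=1 s3=0
t6.Δ2 s0=0 s1=1 s2=0 clk=1 s3=0
t6.Δ3 s0=0 s1=1 s2=1 clk=1 s3=1
t7.Δ0 s0=0 s1=1 s2=1 clk=1 s3=1
t7.Δ1 s0=0 s1=1 s2=1 clk=0 s3=1
t8.Δ0 s0=0 s1=1 s2=1 clk=0 s3=1
t8.Δ1 s0=0 s1=1 s2=1 clk=1 s3=1
t8.Δ2 s0=1 s1=0 s2=1 clk=1 s3=1
t8.Δ3 s0=1 s1=0 s2=0 clk=1 s3=1
t8.Δ4 s0=1 s1=0 s2=0 clk=1 s3=0
t9.Δ0 s0=1 s1=0 s2=0 clk=1 s3=0
t9.Δ1 s0=1 s1=0 s2=0 clk=0 s3=0
t10.Δ0 s0=1 s1=0 s2=0 clk=0 s3=0
t10.Δ1 s0=1 s1=0 s2=0 clk=1 s3=0
t10.Δ2 s0=1 s1=1 s2=0 clk=1 s3=0
t10.Δ3 s0=1 s1=1 s2=1 clk=1 s3=1
t11.Δ0 s0=1 s1=1 s2=1 clk=1 s3=1
t11.Δ1 s0=1 s1=1 s2=1 clk=0 s3=1
t12.Δ0 s0=1 s1=1 s2=1 clk=0 s3=1
t12.Δ1 s0=1 s1=1 s2=1 clk=1 s3=1
t12.Δ2 s0=0 s1=0 s2=1 clk=1 s3=1
t12.Δ3 s0=0 s1=0 s2=0 clk=1 s3=1
t12.Δ4 s0=0 s1=0 s2=0 clk=1 s3=0
t13.Δ0 s0=0 s1=0 s2=0 clk=1 s3=0
t13.Δ1 s0=0 s1=0 s2=0 clk=0 s3=0
t14.Δ0 s0=0 s1=0 s2=0 clk=0 s3=0
t14.Δ1 s0=0 s1=0 s2=0 clk=1 s3=0
t14.Δ2 s0=0 s1=1 s2=0 clk=1 s3=0
t14.Δ3 s0=0 s1=1 s2=1 clk=1 s3=1
t15.Δ0 s0=0 s1=1 s2=1 clk=1 s3=1
t15.Δ1 s0=0 s1=1 s2=1 clk=0 s3=1
t16.Δ0 s0=0 s1=1 s2=1 clk=0 s3=1
t16.Δ1 s0=0 s1=1 s2=1 clk=1 s3=1
t16.Δ2 s0=1 s1=0 s2=1 clk=1 s3=1
t16.Δ3 s0=1 s1=0 s2=0 clk=1 s3=1
t16.Δ4 s0=1 s1=0 s2=0 clk=1 s3=0
t17.Δ0 s0=1 s1=0 s2=0 clk=1 s3=0
t17.Δ1 s0=1 s1=0 s2=0 clk=0 s3=0

4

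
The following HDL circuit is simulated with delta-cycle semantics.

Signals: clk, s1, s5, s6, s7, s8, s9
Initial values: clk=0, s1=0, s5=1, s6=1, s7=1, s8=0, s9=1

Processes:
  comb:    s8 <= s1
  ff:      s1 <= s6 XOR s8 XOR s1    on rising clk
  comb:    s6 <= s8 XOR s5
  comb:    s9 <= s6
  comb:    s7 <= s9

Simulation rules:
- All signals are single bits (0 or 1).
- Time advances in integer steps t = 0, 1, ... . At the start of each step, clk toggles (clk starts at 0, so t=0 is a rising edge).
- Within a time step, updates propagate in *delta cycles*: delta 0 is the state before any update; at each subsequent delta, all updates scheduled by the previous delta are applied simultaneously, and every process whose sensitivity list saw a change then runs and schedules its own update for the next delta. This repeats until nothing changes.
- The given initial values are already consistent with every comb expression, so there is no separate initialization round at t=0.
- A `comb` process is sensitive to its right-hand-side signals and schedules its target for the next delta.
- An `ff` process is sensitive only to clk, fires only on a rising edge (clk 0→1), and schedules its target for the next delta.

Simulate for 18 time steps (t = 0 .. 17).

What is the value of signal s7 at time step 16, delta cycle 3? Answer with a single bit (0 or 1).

1

t0.Δ0 s7=1 s8=0 clk=0 s5=1 s6=1 s1=0 s9=1
t0.Δ1 s7=1 s8=0 clk=1 s5=1 s6=1 s1=0 s9=1
t0.Δ2 s7=1 s8=0 clk=1 s5=1 s6=1 s1=1 s9=1
t0.Δ3 s7=1 s8=1 clk=1 s5=1 s6=1 s1=1 s9=1
t0.Δ4 s7=1 s8=1 clk=1 s5=1 s6=0 s1=1 s9=1
t0.Δ5 s7=1 s8=1 clk=1 s5=1 s6=0 s1=1 s9=0
t0.Δ6 s7=0 s8=1 clk=1 s5=1 s6=0 s1=1 s9=0
t1.Δ0 s7=0 s8=1 clk=1 s5=1 s6=0 s1=1 s9=0
t1.Δ1 s7=0 s8=1 clk=0 s5=1 s6=0 s1=1 s9=0
t2.Δ0 s7=0 s8=1 clk=0 s5=1 s6=0 s1=1 s9=0
t2.Δ1 s7=0 s8=1 clk=1 s5=1 s6=0 s1=1 s9=0
t2.Δ2 s7=0 s8=1 clk=1 s5=1 s6=0 s1=0 s9=0
t2.Δ3 s7=0 s8=0 clk=1 s5=1 s6=0 s1=0 s9=0
t2.Δ4 s7=0 s8=0 clk=1 s5=1 s6=1 s1=0 s9=0
t2.Δ5 s7=0 s8=0 clk=1 s5=1 s6=1 s1=0 s9=1
t2.Δ6 s7=1 s8=0 clk=1 s5=1 s6=1 s1=0 s9=1
t3.Δ0 s7=1 s8=0 clk=1 s5=1 s6=1 s1=0 s9=1
t3.Δ1 s7=1 s8=0 clk=0 s5=1 s6=1 s1=0 s9=1
t4.Δ0 s7=1 s8=0 clk=0 s5=1 s6=1 s1=0 s9=1
t4.Δ1 s7=1 s8=0 clk=1 s5=1 s6=1 s1=0 s9=1
t4.Δ2 s7=1 s8=0 clk=1 s5=1 s6=1 s1=1 s9=1
t4.Δ3 s7=1 s8=1 clk=1 s5=1 s6=1 s1=1 s9=1
t4.Δ4 s7=1 s8=1 clk=1 s5=1 s6=0 s1=1 s9=1
t4.Δ5 s7=1 s8=1 clk=1 s5=1 s6=0 s1=1 s9=0
t4.Δ6 s7=0 s8=1 clk=1 s5=1 s6=0 s1=1 s9=0
t5.Δ0 s7=0 s8=1 clk=1 s5=1 s6=0 s1=1 s9=0
t5.Δ1 s7=0 s8=1 clk=0 s5=1 s6=0 s1=1 s9=0
t6.Δ0 s7=0 s8=1 clk=0 s5=1 s6=0 s1=1 s9=0
t6.Δ1 s7=0 s8=1 clk=1 s5=1 s6=0 s1=1 s9=0
t6.Δ2 s7=0 s8=1 clk=1 s5=1 s6=0 s1=0 s9=0
t6.Δ3 s7=0 s8=0 clk=1 s5=1 s6=0 s1=0 s9=0
t6.Δ4 s7=0 s8=0 clk=1 s5=1 s6=1 s1=0 s9=0
t6.Δ5 s7=0 s8=0 clk=1 s5=1 s6=1 s1=0 s9=1
t6.Δ6 s7=1 s8=0 clk=1 s5=1 s6=1 s1=0 s9=1
t7.Δ0 s7=1 s8=0 clk=1 s5=1 s6=1 s1=0 s9=1
t7.Δ1 s7=1 s8=0 clk=0 s5=1 s6=1 s1=0 s9=1
t8.Δ0 s7=1 s8=0 clk=0 s5=1 s6=1 s1=0 s9=1
t8.Δ1 s7=1 s8=0 clk=1 s5=1 s6=1 s1=0 s9=1
t8.Δ2 s7=1 s8=0 clk=1 s5=1 s6=1 s1=1 s9=1
t8.Δ3 s7=1 s8=1 clk=1 s5=1 s6=1 s1=1 s9=1
t8.Δ4 s7=1 s8=1 clk=1 s5=1 s6=0 s1=1 s9=1
t8.Δ5 s7=1 s8=1 clk=1 s5=1 s6=0 s1=1 s9=0
t8.Δ6 s7=0 s8=1 clk=1 s5=1 s6=0 s1=1 s9=0
t9.Δ0 s7=0 s8=1 clk=1 s5=1 s6=0 s1=1 s9=0
t9.Δ1 s7=0 s8=1 clk=0 s5=1 s6=0 s1=1 s9=0
t10.Δ0 s7=0 s8=1 clk=0 s5=1 s6=0 s1=1 s9=0
t10.Δ1 s7=0 s8=1 clk=1 s5=1 s6=0 s1=1 s9=0
t10.Δ2 s7=0 s8=1 clk=1 s5=1 s6=0 s1=0 s9=0
t10.Δ3 s7=0 s8=0 clk=1 s5=1 s6=0 s1=0 s9=0
t10.Δ4 s7=0 s8=0 clk=1 s5=1 s6=1 s1=0 s9=0
t10.Δ5 s7=0 s8=0 clk=1 s5=1 s6=1 s1=0 s9=1
t10.Δ6 s7=1 s8=0 clk=1 s5=1 s6=1 s1=0 s9=1
t11.Δ0 s7=1 s8=0 clk=1 s5=1 s6=1 s1=0 s9=1
t11.Δ1 s7=1 s8=0 clk=0 s5=1 s6=1 s1=0 s9=1
t12.Δ0 s7=1 s8=0 clk=0 s5=1 s6=1 s1=0 s9=1
t12.Δ1 s7=1 s8=0 clk=1 s5=1 s6=1 s1=0 s9=1
t12.Δ2 s7=1 s8=0 clk=1 s5=1 s6=1 s1=1 s9=1
t12.Δ3 s7=1 s8=1 clk=1 s5=1 s6=1 s1=1 s9=1
t12.Δ4 s7=1 s8=1 clk=1 s5=1 s6=0 s1=1 s9=1
t12.Δ5 s7=1 s8=1 clk=1 s5=1 s6=0 s1=1 s9=0
t12.Δ6 s7=0 s8=1 clk=1 s5=1 s6=0 s1=1 s9=0
t13.Δ0 s7=0 s8=1 clk=1 s5=1 s6=0 s1=1 s9=0
t13.Δ1 s7=0 s8=1 clk=0 s5=1 s6=0 s1=1 s9=0
t14.Δ0 s7=0 s8=1 clk=0 s5=1 s6=0 s1=1 s9=0
t14.Δ1 s7=0 s8=1 clk=1 s5=1 s6=0 s1=1 s9=0
t14.Δ2 s7=0 s8=1 clk=1 s5=1 s6=0 s1=0 s9=0
t14.Δ3 s7=0 s8=0 clk=1 s5=1 s6=0 s1=0 s9=0
t14.Δ4 s7=0 s8=0 clk=1 s5=1 s6=1 s1=0 s9=0
t14.Δ5 s7=0 s8=0 clk=1 s5=1 s6=1 s1=0 s9=1
t14.Δ6 s7=1 s8=0 clk=1 s5=1 s6=1 s1=0 s9=1
t15.Δ0 s7=1 s8=0 clk=1 s5=1 s6=1 s1=0 s9=1
t15.Δ1 s7=1 s8=0 clk=0 s5=1 s6=1 s1=0 s9=1
t16.Δ0 s7=1 s8=0 clk=0 s5=1 s6=1 s1=0 s9=1
t16.Δ1 s7=1 s8=0 clk=1 s5=1 s6=1 s1=0 s9=1
t16.Δ2 s7=1 s8=0 clk=1 s5=1 s6=1 s1=1 s9=1
t16.Δ3 s7=1 s8=1 clk=1 s5=1 s6=1 s1=1 s9=1
t16.Δ4 s7=1 s8=1 clk=1 s5=1 s6=0 s1=1 s9=1
t16.Δ5 s7=1 s8=1 clk=1 s5=1 s6=0 s1=1 s9=0
t16.Δ6 s7=0 s8=1 clk=1 s5=1 s6=0 s1=1 s9=0
t17.Δ0 s7=0 s8=1 clk=1 s5=1 s6=0 s1=1 s9=0
t17.Δ1 s7=0 s8=1 clk=0 s5=1 s6=0 s1=1 s9=0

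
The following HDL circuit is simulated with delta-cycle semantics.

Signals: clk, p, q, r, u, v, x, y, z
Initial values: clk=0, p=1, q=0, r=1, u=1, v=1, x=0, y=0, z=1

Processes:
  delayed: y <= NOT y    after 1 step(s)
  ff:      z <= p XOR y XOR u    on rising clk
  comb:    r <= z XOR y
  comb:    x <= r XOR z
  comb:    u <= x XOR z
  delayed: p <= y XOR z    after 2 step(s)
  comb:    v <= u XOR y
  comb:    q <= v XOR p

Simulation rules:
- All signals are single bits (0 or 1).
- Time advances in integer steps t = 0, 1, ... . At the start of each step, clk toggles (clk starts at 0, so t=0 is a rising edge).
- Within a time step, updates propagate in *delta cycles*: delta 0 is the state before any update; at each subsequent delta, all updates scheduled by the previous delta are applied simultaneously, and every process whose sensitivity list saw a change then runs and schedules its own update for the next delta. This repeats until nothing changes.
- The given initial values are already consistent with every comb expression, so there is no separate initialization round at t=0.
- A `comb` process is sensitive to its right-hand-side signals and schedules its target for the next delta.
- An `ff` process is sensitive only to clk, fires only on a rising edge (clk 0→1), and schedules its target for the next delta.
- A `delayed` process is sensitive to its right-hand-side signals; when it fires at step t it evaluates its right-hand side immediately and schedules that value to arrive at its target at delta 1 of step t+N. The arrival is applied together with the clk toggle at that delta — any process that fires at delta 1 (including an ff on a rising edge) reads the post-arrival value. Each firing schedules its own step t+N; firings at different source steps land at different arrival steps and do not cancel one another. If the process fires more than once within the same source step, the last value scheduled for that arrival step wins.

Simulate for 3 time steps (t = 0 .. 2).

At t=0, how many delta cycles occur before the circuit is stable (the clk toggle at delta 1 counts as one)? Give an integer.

7

t=0 Δ0: clk=0 z=1 q=0 v=1 r=1 x=0 p=1 y=0 u=1
  Δ1: clk:0→1
  Δ2: z:1→0
  Δ3: r:1→0, x:0→1, u:1→0
  Δ4: v:1→0, x:1→0, u:0→1
  Δ5: q:0→1, v:0→1, u:1→0
  Δ6: q:1→0, v:1→0
  Δ7: q:0→1
  (7Δ to stable)
t=1 Δ0: clk=1 z=0 q=1 v=0 r=0 x=0 p=1 y=0 u=0
  Δ1: clk:1→0
  (1Δ to stable)
t=2 Δ0: clk=0 z=0 q=1 v=0 r=0 x=0 p=1 y=0 u=0
  Δ1: clk:0→1, p:1→0
  Δ2: q:1→0
  (2Δ to stable)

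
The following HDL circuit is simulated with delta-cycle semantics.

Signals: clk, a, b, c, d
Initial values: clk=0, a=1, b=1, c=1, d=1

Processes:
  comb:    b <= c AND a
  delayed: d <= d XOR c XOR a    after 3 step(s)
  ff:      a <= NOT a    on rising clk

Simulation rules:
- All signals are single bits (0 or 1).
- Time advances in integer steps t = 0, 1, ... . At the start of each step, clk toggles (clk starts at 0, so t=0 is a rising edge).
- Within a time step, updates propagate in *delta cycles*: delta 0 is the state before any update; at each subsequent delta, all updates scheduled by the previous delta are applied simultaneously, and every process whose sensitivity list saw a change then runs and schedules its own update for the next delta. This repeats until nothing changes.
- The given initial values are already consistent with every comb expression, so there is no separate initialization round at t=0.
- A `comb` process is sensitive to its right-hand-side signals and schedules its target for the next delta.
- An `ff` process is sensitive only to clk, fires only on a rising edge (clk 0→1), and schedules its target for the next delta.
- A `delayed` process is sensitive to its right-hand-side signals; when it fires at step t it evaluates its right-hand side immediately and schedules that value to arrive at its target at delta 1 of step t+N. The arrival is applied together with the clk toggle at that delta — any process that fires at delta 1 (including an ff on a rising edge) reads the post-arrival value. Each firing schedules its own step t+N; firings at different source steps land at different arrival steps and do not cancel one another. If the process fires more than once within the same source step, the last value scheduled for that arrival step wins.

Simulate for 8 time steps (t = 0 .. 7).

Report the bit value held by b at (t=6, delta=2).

t=0 Δ0: b=1 c=1 clk=0 d=1 a=1
  Δ1: clk:0→1
  Δ2: a:1→0
  Δ3: b:1→0
  (3Δ to stable)
t=1 Δ0: b=0 c=1 clk=1 d=1 a=0
  Δ1: clk:1→0
  (1Δ to stable)
t=2 Δ0: b=0 c=1 clk=0 d=1 a=0
  Δ1: clk:0→1
  Δ2: a:0→1
  Δ3: b:0→1
  (3Δ to stable)
t=3 Δ0: b=1 c=1 clk=1 d=1 a=1
  Δ1: clk:1→0, d:1→0
  (1Δ to stable)
t=4 Δ0: b=1 c=1 clk=0 d=0 a=1
  Δ1: clk:0→1
  Δ2: a:1→0
  Δ3: b:1→0
  (3Δ to stable)
t=5 Δ0: b=0 c=1 clk=1 d=0 a=0
  Δ1: clk:1→0, d:0→1
  (1Δ to stable)
t=6 Δ0: b=0 c=1 clk=0 d=1 a=0
  Δ1: clk:0→1, d:1→0
  Δ2: a:0→1
  Δ3: b:0→1
  (3Δ to stable)
t=7 Δ0: b=1 c=1 clk=1 d=0 a=1
  Δ1: clk:1→0, d:0→1
  (1Δ to stable)

0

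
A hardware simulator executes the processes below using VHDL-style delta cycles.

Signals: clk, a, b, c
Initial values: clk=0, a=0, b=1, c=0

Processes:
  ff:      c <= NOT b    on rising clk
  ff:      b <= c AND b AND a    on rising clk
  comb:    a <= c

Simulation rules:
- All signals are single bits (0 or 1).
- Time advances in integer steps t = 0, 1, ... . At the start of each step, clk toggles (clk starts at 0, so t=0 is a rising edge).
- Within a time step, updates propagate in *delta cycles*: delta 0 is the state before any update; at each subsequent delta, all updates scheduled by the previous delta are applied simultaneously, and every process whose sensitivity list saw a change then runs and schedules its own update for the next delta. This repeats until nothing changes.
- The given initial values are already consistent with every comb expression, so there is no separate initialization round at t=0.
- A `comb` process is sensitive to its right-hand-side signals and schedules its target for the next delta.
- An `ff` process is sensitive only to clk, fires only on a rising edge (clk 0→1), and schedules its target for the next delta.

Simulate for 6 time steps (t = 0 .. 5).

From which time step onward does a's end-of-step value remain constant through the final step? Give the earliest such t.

t=0 Δ0: a=0 clk=0 c=0 b=1
  Δ1: clk:0→1
  Δ2: b:1→0
  (2Δ to stable)
t=1 Δ0: a=0 clk=1 c=0 b=0
  Δ1: clk:1→0
  (1Δ to stable)
t=2 Δ0: a=0 clk=0 c=0 b=0
  Δ1: clk:0→1
  Δ2: c:0→1
  Δ3: a:0→1
  (3Δ to stable)
t=3 Δ0: a=1 clk=1 c=1 b=0
  Δ1: clk:1→0
  (1Δ to stable)
t=4 Δ0: a=1 clk=0 c=1 b=0
  Δ1: clk:0→1
  (1Δ to stable)
t=5 Δ0: a=1 clk=1 c=1 b=0
  Δ1: clk:1→0
  (1Δ to stable)

2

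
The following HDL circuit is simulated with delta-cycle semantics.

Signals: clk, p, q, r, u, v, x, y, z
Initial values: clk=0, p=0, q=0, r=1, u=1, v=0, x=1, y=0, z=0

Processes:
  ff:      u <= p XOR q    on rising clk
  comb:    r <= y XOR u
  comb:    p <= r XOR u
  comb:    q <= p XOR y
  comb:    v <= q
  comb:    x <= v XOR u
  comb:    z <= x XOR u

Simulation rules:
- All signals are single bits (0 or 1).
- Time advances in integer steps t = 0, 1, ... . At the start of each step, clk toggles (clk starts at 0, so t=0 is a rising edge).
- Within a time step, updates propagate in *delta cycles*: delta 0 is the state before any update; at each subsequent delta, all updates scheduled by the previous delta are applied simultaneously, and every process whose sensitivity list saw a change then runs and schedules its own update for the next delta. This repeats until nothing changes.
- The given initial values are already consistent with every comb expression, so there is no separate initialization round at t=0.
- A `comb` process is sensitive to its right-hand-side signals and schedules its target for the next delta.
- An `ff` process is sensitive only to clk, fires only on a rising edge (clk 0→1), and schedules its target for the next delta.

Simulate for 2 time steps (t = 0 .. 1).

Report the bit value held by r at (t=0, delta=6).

t0.Δ0 r=1 p=0 y=0 q=0 clk=0 x=1 z=0 u=1 v=0
t0.Δ1 r=1 p=0 y=0 q=0 clk=1 x=1 z=0 u=1 v=0
t0.Δ2 r=1 p=0 y=0 q=0 clk=1 x=1 z=0 u=0 v=0
t0.Δ3 r=0 p=1 y=0 q=0 clk=1 x=0 z=1 u=0 v=0
t0.Δ4 r=0 p=0 y=0 q=1 clk=1 x=0 z=0 u=0 v=0
t0.Δ5 r=0 p=0 y=0 q=0 clk=1 x=0 z=0 u=0 v=1
t0.Δ6 r=0 p=0 y=0 q=0 clk=1 x=1 z=0 u=0 v=0
t0.Δ7 r=0 p=0 y=0 q=0 clk=1 x=0 z=1 u=0 v=0
t0.Δ8 r=0 p=0 y=0 q=0 clk=1 x=0 z=0 u=0 v=0
t1.Δ0 r=0 p=0 y=0 q=0 clk=1 x=0 z=0 u=0 v=0
t1.Δ1 r=0 p=0 y=0 q=0 clk=0 x=0 z=0 u=0 v=0

0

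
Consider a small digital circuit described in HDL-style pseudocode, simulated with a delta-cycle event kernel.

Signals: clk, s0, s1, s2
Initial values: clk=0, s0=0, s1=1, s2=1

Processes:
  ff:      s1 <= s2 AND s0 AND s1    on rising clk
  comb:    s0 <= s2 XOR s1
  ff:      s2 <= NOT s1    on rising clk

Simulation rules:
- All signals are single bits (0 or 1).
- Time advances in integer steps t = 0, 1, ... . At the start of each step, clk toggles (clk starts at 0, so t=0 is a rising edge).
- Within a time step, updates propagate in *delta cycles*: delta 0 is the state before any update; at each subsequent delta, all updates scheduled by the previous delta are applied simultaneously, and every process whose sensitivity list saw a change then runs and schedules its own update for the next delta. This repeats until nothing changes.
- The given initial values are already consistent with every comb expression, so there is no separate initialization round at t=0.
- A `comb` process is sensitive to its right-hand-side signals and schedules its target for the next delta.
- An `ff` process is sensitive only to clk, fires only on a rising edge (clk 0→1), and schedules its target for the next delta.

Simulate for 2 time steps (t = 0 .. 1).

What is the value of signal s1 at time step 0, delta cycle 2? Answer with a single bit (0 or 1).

t=0 Δ0: s2=1 s1=1 clk=0 s0=0
  Δ1: clk:0→1
  Δ2: s2:1→0, s1:1→0
  (2Δ to stable)
t=1 Δ0: s2=0 s1=0 clk=1 s0=0
  Δ1: clk:1→0
  (1Δ to stable)

0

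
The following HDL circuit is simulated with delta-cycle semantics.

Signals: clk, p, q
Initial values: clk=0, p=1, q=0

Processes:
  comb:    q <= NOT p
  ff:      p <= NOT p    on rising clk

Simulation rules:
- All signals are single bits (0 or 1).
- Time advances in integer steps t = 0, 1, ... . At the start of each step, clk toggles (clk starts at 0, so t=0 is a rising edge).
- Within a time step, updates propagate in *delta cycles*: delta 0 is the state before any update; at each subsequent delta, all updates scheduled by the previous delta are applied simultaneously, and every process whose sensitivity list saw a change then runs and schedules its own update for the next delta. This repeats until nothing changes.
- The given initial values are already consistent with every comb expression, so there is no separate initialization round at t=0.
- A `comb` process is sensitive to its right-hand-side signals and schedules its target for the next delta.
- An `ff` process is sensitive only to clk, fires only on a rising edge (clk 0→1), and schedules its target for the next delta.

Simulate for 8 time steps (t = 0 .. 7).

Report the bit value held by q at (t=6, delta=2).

1

t0.Δ0 clk=0 p=1 q=0
t0.Δ1 clk=1 p=1 q=0
t0.Δ2 clk=1 p=0 q=0
t0.Δ3 clk=1 p=0 q=1
t1.Δ0 clk=1 p=0 q=1
t1.Δ1 clk=0 p=0 q=1
t2.Δ0 clk=0 p=0 q=1
t2.Δ1 clk=1 p=0 q=1
t2.Δ2 clk=1 p=1 q=1
t2.Δ3 clk=1 p=1 q=0
t3.Δ0 clk=1 p=1 q=0
t3.Δ1 clk=0 p=1 q=0
t4.Δ0 clk=0 p=1 q=0
t4.Δ1 clk=1 p=1 q=0
t4.Δ2 clk=1 p=0 q=0
t4.Δ3 clk=1 p=0 q=1
t5.Δ0 clk=1 p=0 q=1
t5.Δ1 clk=0 p=0 q=1
t6.Δ0 clk=0 p=0 q=1
t6.Δ1 clk=1 p=0 q=1
t6.Δ2 clk=1 p=1 q=1
t6.Δ3 clk=1 p=1 q=0
t7.Δ0 clk=1 p=1 q=0
t7.Δ1 clk=0 p=1 q=0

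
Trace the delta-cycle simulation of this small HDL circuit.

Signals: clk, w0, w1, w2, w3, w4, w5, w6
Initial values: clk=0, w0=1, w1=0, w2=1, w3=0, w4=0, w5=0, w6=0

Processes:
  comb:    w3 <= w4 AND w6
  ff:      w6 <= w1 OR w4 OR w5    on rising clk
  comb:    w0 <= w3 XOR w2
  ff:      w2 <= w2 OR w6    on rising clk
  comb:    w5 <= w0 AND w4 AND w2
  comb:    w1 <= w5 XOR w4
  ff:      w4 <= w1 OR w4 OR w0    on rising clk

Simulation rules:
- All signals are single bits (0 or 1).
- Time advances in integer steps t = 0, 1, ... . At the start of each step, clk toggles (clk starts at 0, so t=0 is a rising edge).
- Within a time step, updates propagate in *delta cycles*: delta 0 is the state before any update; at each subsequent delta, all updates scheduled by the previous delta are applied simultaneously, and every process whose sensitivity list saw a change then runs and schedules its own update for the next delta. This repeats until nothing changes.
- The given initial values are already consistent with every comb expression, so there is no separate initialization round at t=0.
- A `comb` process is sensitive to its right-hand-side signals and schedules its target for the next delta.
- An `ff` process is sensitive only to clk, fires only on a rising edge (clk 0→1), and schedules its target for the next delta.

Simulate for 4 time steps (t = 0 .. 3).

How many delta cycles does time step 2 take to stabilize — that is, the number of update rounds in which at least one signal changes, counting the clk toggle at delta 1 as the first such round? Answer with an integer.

6

[bits: w5,w2,w3,w6,clk,w4,w1,w0]
t=0: Δ0=01000001 Δ1=01001001 Δ2=01001101 Δ3=11001111 Δ4=11001101 | 4Δ
t=1: Δ0=11001101 Δ1=11000101 | 1Δ
t=2: Δ0=11000101 Δ1=11001101 Δ2=11011101 Δ3=11111101 Δ4=11111100 Δ5=01111100 Δ6=01111110 | 6Δ
t=3: Δ0=01111110 Δ1=01110110 | 1Δ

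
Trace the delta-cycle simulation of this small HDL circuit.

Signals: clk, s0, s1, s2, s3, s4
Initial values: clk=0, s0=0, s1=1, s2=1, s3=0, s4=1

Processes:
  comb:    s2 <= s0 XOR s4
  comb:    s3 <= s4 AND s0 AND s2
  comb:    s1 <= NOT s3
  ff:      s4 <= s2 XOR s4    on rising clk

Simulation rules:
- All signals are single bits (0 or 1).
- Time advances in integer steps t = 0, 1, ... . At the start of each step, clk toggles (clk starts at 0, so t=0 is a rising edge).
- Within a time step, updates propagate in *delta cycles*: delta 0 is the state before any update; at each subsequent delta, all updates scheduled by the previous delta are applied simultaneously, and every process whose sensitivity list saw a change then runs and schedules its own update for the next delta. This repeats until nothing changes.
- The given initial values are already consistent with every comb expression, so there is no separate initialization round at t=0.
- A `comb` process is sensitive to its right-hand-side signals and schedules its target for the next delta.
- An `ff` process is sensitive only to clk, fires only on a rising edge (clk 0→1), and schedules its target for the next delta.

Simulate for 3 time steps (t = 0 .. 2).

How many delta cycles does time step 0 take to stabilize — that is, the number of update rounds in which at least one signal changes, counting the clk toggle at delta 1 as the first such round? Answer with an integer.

3

t0.Δ0 s2=1 s3=0 s0=0 clk=0 s1=1 s4=1
t0.Δ1 s2=1 s3=0 s0=0 clk=1 s1=1 s4=1
t0.Δ2 s2=1 s3=0 s0=0 clk=1 s1=1 s4=0
t0.Δ3 s2=0 s3=0 s0=0 clk=1 s1=1 s4=0
t1.Δ0 s2=0 s3=0 s0=0 clk=1 s1=1 s4=0
t1.Δ1 s2=0 s3=0 s0=0 clk=0 s1=1 s4=0
t2.Δ0 s2=0 s3=0 s0=0 clk=0 s1=1 s4=0
t2.Δ1 s2=0 s3=0 s0=0 clk=1 s1=1 s4=0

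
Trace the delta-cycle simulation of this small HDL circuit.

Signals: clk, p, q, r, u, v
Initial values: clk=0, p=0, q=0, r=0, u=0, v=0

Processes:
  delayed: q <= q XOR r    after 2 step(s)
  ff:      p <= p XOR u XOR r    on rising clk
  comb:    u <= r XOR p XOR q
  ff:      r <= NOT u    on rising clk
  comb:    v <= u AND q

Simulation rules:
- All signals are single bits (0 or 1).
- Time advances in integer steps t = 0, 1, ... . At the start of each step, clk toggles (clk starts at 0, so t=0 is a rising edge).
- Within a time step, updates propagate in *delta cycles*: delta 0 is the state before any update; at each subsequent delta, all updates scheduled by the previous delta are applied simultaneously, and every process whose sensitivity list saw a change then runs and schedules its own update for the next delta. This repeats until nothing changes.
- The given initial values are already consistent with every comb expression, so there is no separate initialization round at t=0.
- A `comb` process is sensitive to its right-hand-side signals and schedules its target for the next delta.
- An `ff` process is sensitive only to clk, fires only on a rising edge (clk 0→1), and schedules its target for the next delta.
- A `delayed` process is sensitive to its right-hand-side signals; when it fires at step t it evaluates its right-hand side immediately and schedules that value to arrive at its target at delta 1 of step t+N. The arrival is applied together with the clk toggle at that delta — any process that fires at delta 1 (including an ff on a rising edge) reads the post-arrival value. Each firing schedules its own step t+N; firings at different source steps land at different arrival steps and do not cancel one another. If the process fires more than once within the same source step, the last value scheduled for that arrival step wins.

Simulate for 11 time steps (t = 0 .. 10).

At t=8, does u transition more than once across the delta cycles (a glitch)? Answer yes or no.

yes

[bits: u,clk,p,q,r,v]
t=0: Δ0=000000 Δ1=010000 Δ2=010010 Δ3=110010 | 3Δ
t=1: Δ0=110010 Δ1=100010 | 1Δ
t=2: Δ0=100010 Δ1=110110 Δ2=010101 Δ3=110100 Δ4=110101 | 4Δ
t=3: Δ0=110101 Δ1=100101 | 1Δ
t=4: Δ0=100101 Δ1=110101 Δ2=111101 Δ3=011101 Δ4=011100 | 4Δ
t=5: Δ0=011100 Δ1=001100 | 1Δ
t=6: Δ0=001100 Δ1=011100 Δ2=011110 Δ3=111110 Δ4=111111 | 4Δ
t=7: Δ0=111111 Δ1=101111 | 1Δ
t=8: Δ0=101111 Δ1=111011 Δ2=011000 Δ3=111000 | 3Δ
t=9: Δ0=111000 Δ1=101000 | 1Δ
t=10: Δ0=101000 Δ1=111000 Δ2=110000 Δ3=010000 | 3Δ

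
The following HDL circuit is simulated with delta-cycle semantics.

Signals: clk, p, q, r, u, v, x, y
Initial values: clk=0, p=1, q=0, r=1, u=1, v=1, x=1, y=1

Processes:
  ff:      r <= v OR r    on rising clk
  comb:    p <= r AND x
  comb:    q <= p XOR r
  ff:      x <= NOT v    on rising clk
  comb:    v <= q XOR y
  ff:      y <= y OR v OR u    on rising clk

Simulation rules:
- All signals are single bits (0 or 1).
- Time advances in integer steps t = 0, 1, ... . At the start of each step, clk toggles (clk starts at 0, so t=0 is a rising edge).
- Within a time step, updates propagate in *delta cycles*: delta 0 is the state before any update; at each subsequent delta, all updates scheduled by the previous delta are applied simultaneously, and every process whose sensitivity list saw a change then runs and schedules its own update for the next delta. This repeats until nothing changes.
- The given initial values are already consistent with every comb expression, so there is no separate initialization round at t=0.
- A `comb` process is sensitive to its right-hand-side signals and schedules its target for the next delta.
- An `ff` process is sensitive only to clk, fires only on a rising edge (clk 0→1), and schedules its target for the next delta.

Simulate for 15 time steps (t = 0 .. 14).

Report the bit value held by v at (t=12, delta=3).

[bits: q,p,v,r,y,clk,x,u]
t=0: Δ0=01111011 Δ1=01111111 Δ2=01111101 Δ3=00111101 Δ4=10111101 Δ5=10011101 | 5Δ
t=1: Δ0=10011101 Δ1=10011001 | 1Δ
t=2: Δ0=10011001 Δ1=10011101 Δ2=10011111 Δ3=11011111 Δ4=01011111 Δ5=01111111 | 5Δ
t=3: Δ0=01111111 Δ1=01111011 | 1Δ
t=4: Δ0=01111011 Δ1=01111111 Δ2=01111101 Δ3=00111101 Δ4=10111101 Δ5=10011101 | 5Δ
t=5: Δ0=10011101 Δ1=10011001 | 1Δ
t=6: Δ0=10011001 Δ1=10011101 Δ2=10011111 Δ3=11011111 Δ4=01011111 Δ5=01111111 | 5Δ
t=7: Δ0=01111111 Δ1=01111011 | 1Δ
t=8: Δ0=01111011 Δ1=01111111 Δ2=01111101 Δ3=00111101 Δ4=10111101 Δ5=10011101 | 5Δ
t=9: Δ0=10011101 Δ1=10011001 | 1Δ
t=10: Δ0=10011001 Δ1=10011101 Δ2=10011111 Δ3=11011111 Δ4=01011111 Δ5=01111111 | 5Δ
t=11: Δ0=01111111 Δ1=01111011 | 1Δ
t=12: Δ0=01111011 Δ1=01111111 Δ2=01111101 Δ3=00111101 Δ4=10111101 Δ5=10011101 | 5Δ
t=13: Δ0=10011101 Δ1=10011001 | 1Δ
t=14: Δ0=10011001 Δ1=10011101 Δ2=10011111 Δ3=11011111 Δ4=01011111 Δ5=01111111 | 5Δ

1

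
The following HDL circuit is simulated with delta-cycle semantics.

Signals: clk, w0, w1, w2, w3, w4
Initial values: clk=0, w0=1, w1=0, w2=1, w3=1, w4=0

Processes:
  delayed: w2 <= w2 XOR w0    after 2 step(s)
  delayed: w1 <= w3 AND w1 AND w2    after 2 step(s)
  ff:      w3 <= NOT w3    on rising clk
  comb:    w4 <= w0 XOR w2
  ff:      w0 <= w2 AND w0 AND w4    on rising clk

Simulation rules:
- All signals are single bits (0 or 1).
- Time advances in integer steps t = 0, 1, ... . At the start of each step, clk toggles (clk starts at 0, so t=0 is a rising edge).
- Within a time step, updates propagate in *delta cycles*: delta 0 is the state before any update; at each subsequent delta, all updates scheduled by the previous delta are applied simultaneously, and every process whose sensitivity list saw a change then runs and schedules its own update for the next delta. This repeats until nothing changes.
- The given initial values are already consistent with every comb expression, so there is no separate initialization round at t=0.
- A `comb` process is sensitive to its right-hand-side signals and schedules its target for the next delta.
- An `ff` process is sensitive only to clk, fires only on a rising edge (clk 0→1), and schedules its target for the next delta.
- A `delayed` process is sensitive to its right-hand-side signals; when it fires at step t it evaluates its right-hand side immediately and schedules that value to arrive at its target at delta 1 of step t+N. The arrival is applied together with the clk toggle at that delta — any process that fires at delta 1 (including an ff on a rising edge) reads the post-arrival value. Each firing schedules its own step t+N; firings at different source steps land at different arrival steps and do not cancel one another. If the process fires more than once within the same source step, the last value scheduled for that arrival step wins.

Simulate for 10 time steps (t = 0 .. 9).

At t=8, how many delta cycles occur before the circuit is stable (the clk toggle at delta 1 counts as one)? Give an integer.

[bits: w4,w2,w1,w3,w0,clk]
t=0: Δ0=010110 Δ1=010111 Δ2=010001 Δ3=110001 | 3Δ
t=1: Δ0=110001 Δ1=110000 | 1Δ
t=2: Δ0=110000 Δ1=110001 Δ2=110101 | 2Δ
t=3: Δ0=110101 Δ1=110100 | 1Δ
t=4: Δ0=110100 Δ1=110101 Δ2=110001 | 2Δ
t=5: Δ0=110001 Δ1=110000 | 1Δ
t=6: Δ0=110000 Δ1=110001 Δ2=110101 | 2Δ
t=7: Δ0=110101 Δ1=110100 | 1Δ
t=8: Δ0=110100 Δ1=110101 Δ2=110001 | 2Δ
t=9: Δ0=110001 Δ1=110000 | 1Δ

2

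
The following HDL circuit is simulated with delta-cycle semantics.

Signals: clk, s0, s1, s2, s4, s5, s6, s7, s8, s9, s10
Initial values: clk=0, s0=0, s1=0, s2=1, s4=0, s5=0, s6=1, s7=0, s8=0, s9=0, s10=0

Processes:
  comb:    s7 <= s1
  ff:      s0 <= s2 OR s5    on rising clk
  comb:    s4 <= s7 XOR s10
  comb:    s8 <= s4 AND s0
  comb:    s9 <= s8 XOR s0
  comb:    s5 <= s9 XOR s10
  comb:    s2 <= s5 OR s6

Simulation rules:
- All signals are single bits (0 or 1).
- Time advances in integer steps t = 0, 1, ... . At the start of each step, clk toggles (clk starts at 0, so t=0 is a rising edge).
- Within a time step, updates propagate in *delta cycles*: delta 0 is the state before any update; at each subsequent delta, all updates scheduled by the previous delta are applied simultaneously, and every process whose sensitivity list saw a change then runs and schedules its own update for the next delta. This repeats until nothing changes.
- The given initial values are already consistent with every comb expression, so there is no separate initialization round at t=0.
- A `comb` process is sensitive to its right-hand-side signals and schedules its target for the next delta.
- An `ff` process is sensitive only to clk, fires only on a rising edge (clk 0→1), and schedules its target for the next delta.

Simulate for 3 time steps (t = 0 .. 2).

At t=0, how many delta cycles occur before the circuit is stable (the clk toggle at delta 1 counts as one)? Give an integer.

t=0 Δ0: s6=1 clk=0 s0=0 s1=0 s2=1 s7=0 s10=0 s9=0 s5=0 s8=0 s4=0
  Δ1: clk:0→1
  Δ2: s0:0→1
  Δ3: s9:0→1
  Δ4: s5:0→1
  (4Δ to stable)
t=1 Δ0: s6=1 clk=1 s0=1 s1=0 s2=1 s7=0 s10=0 s9=1 s5=1 s8=0 s4=0
  Δ1: clk:1→0
  (1Δ to stable)
t=2 Δ0: s6=1 clk=0 s0=1 s1=0 s2=1 s7=0 s10=0 s9=1 s5=1 s8=0 s4=0
  Δ1: clk:0→1
  (1Δ to stable)

4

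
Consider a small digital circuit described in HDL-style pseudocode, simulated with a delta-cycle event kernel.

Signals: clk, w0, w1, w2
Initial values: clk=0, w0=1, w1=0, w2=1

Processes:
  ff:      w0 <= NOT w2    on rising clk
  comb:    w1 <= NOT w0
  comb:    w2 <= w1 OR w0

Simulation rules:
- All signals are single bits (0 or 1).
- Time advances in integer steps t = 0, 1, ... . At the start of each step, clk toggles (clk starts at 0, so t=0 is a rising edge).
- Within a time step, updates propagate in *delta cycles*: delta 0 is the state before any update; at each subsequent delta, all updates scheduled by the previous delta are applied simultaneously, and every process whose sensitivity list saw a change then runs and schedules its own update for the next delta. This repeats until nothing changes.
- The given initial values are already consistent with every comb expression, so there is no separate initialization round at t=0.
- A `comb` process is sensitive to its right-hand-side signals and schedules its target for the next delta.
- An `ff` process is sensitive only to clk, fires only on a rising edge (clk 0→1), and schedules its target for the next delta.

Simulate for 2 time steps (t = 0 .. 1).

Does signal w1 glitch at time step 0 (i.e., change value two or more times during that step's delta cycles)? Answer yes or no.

no

t0.Δ0 w2=1 w1=0 clk=0 w0=1
t0.Δ1 w2=1 w1=0 clk=1 w0=1
t0.Δ2 w2=1 w1=0 clk=1 w0=0
t0.Δ3 w2=0 w1=1 clk=1 w0=0
t0.Δ4 w2=1 w1=1 clk=1 w0=0
t1.Δ0 w2=1 w1=1 clk=1 w0=0
t1.Δ1 w2=1 w1=1 clk=0 w0=0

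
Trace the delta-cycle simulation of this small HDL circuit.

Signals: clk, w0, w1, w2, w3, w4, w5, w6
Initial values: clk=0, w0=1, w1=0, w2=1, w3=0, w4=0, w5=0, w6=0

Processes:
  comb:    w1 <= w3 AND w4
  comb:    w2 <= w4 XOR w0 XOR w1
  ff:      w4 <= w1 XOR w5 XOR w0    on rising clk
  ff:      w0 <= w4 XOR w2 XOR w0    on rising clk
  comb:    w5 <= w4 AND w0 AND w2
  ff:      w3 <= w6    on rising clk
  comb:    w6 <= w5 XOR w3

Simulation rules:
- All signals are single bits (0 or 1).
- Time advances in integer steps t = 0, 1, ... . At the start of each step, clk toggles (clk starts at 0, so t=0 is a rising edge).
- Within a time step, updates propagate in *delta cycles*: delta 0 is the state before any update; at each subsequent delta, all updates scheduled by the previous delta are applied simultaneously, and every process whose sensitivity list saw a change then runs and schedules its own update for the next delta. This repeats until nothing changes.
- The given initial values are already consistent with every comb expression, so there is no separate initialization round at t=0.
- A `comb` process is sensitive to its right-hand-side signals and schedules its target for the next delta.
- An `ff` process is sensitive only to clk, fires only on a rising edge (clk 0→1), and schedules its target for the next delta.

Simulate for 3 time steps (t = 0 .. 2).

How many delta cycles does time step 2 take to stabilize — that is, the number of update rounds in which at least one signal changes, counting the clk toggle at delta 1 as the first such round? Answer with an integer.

3

t0.Δ0 w2=1 w0=1 clk=0 w4=0 w6=0 w3=0 w1=0 w5=0
t0.Δ1 w2=1 w0=1 clk=1 w4=0 w6=0 w3=0 w1=0 w5=0
t0.Δ2 w2=1 w0=0 clk=1 w4=1 w6=0 w3=0 w1=0 w5=0
t1.Δ0 w2=1 w0=0 clk=1 w4=1 w6=0 w3=0 w1=0 w5=0
t1.Δ1 w2=1 w0=0 clk=0 w4=1 w6=0 w3=0 w1=0 w5=0
t2.Δ0 w2=1 w0=0 clk=0 w4=1 w6=0 w3=0 w1=0 w5=0
t2.Δ1 w2=1 w0=0 clk=1 w4=1 w6=0 w3=0 w1=0 w5=0
t2.Δ2 w2=1 w0=0 clk=1 w4=0 w6=0 w3=0 w1=0 w5=0
t2.Δ3 w2=0 w0=0 clk=1 w4=0 w6=0 w3=0 w1=0 w5=0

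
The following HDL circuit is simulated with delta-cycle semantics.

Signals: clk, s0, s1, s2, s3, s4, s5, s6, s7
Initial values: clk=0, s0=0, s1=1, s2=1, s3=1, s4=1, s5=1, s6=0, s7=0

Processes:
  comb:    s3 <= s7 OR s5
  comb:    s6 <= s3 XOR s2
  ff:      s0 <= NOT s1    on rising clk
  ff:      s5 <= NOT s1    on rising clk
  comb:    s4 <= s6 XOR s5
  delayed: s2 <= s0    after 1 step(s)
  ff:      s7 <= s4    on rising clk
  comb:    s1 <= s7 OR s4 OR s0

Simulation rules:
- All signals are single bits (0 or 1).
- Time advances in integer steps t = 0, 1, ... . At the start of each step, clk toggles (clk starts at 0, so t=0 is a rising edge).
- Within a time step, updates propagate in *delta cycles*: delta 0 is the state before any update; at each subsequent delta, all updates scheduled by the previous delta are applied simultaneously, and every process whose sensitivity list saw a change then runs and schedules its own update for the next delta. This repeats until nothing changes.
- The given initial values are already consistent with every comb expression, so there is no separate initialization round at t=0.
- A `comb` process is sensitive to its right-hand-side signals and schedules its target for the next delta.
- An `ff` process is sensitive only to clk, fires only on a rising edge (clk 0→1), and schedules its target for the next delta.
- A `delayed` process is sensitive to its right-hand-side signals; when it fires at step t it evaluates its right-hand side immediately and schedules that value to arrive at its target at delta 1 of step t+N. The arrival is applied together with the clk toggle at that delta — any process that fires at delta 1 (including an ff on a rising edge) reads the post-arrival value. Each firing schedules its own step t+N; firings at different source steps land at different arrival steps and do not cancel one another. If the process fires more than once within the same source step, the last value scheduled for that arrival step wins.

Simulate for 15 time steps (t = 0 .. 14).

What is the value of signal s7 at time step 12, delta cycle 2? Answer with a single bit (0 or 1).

t0.Δ0 clk=0 s5=1 s4=1 s7=0 s1=1 s3=1 s6=0 s0=0 s2=1
t0.Δ1 clk=1 s5=1 s4=1 s7=0 s1=1 s3=1 s6=0 s0=0 s2=1
t0.Δ2 clk=1 s5=0 s4=1 s7=1 s1=1 s3=1 s6=0 s0=0 s2=1
t0.Δ3 clk=1 s5=0 s4=0 s7=1 s1=1 s3=1 s6=0 s0=0 s2=1
t1.Δ0 clk=1 s5=0 s4=0 s7=1 s1=1 s3=1 s6=0 s0=0 s2=1
t1.Δ1 clk=0 s5=0 s4=0 s7=1 s1=1 s3=1 s6=0 s0=0 s2=1
t2.Δ0 clk=0 s5=0 s4=0 s7=1 s1=1 s3=1 s6=0 s0=0 s2=1
t2.Δ1 clk=1 s5=0 s4=0 s7=1 s1=1 s3=1 s6=0 s0=0 s2=1
t2.Δ2 clk=1 s5=0 s4=0 s7=0 s1=1 s3=1 s6=0 s0=0 s2=1
t2.Δ3 clk=1 s5=0 s4=0 s7=0 s1=0 s3=0 s6=0 s0=0 s2=1
t2.Δ4 clk=1 s5=0 s4=0 s7=0 s1=0 s3=0 s6=1 s0=0 s2=1
t2.Δ5 clk=1 s5=0 s4=1 s7=0 s1=0 s3=0 s6=1 s0=0 s2=1
t2.Δ6 clk=1 s5=0 s4=1 s7=0 s1=1 s3=0 s6=1 s0=0 s2=1
t3.Δ0 clk=1 s5=0 s4=1 s7=0 s1=1 s3=0 s6=1 s0=0 s2=1
t3.Δ1 clk=0 s5=0 s4=1 s7=0 s1=1 s3=0 s6=1 s0=0 s2=1
t4.Δ0 clk=0 s5=0 s4=1 s7=0 s1=1 s3=0 s6=1 s0=0 s2=1
t4.Δ1 clk=1 s5=0 s4=1 s7=0 s1=1 s3=0 s6=1 s0=0 s2=1
t4.Δ2 clk=1 s5=0 s4=1 s7=1 s1=1 s3=0 s6=1 s0=0 s2=1
t4.Δ3 clk=1 s5=0 s4=1 s7=1 s1=1 s3=1 s6=1 s0=0 s2=1
t4.Δ4 clk=1 s5=0 s4=1 s7=1 s1=1 s3=1 s6=0 s0=0 s2=1
t4.Δ5 clk=1 s5=0 s4=0 s7=1 s1=1 s3=1 s6=0 s0=0 s2=1
t5.Δ0 clk=1 s5=0 s4=0 s7=1 s1=1 s3=1 s6=0 s0=0 s2=1
t5.Δ1 clk=0 s5=0 s4=0 s7=1 s1=1 s3=1 s6=0 s0=0 s2=1
t6.Δ0 clk=0 s5=0 s4=0 s7=1 s1=1 s3=1 s6=0 s0=0 s2=1
t6.Δ1 clk=1 s5=0 s4=0 s7=1 s1=1 s3=1 s6=0 s0=0 s2=1
t6.Δ2 clk=1 s5=0 s4=0 s7=0 s1=1 s3=1 s6=0 s0=0 s2=1
t6.Δ3 clk=1 s5=0 s4=0 s7=0 s1=0 s3=0 s6=0 s0=0 s2=1
t6.Δ4 clk=1 s5=0 s4=0 s7=0 s1=0 s3=0 s6=1 s0=0 s2=1
t6.Δ5 clk=1 s5=0 s4=1 s7=0 s1=0 s3=0 s6=1 s0=0 s2=1
t6.Δ6 clk=1 s5=0 s4=1 s7=0 s1=1 s3=0 s6=1 s0=0 s2=1
t7.Δ0 clk=1 s5=0 s4=1 s7=0 s1=1 s3=0 s6=1 s0=0 s2=1
t7.Δ1 clk=0 s5=0 s4=1 s7=0 s1=1 s3=0 s6=1 s0=0 s2=1
t8.Δ0 clk=0 s5=0 s4=1 s7=0 s1=1 s3=0 s6=1 s0=0 s2=1
t8.Δ1 clk=1 s5=0 s4=1 s7=0 s1=1 s3=0 s6=1 s0=0 s2=1
t8.Δ2 clk=1 s5=0 s4=1 s7=1 s1=1 s3=0 s6=1 s0=0 s2=1
t8.Δ3 clk=1 s5=0 s4=1 s7=1 s1=1 s3=1 s6=1 s0=0 s2=1
t8.Δ4 clk=1 s5=0 s4=1 s7=1 s1=1 s3=1 s6=0 s0=0 s2=1
t8.Δ5 clk=1 s5=0 s4=0 s7=1 s1=1 s3=1 s6=0 s0=0 s2=1
t9.Δ0 clk=1 s5=0 s4=0 s7=1 s1=1 s3=1 s6=0 s0=0 s2=1
t9.Δ1 clk=0 s5=0 s4=0 s7=1 s1=1 s3=1 s6=0 s0=0 s2=1
t10.Δ0 clk=0 s5=0 s4=0 s7=1 s1=1 s3=1 s6=0 s0=0 s2=1
t10.Δ1 clk=1 s5=0 s4=0 s7=1 s1=1 s3=1 s6=0 s0=0 s2=1
t10.Δ2 clk=1 s5=0 s4=0 s7=0 s1=1 s3=1 s6=0 s0=0 s2=1
t10.Δ3 clk=1 s5=0 s4=0 s7=0 s1=0 s3=0 s6=0 s0=0 s2=1
t10.Δ4 clk=1 s5=0 s4=0 s7=0 s1=0 s3=0 s6=1 s0=0 s2=1
t10.Δ5 clk=1 s5=0 s4=1 s7=0 s1=0 s3=0 s6=1 s0=0 s2=1
t10.Δ6 clk=1 s5=0 s4=1 s7=0 s1=1 s3=0 s6=1 s0=0 s2=1
t11.Δ0 clk=1 s5=0 s4=1 s7=0 s1=1 s3=0 s6=1 s0=0 s2=1
t11.Δ1 clk=0 s5=0 s4=1 s7=0 s1=1 s3=0 s6=1 s0=0 s2=1
t12.Δ0 clk=0 s5=0 s4=1 s7=0 s1=1 s3=0 s6=1 s0=0 s2=1
t12.Δ1 clk=1 s5=0 s4=1 s7=0 s1=1 s3=0 s6=1 s0=0 s2=1
t12.Δ2 clk=1 s5=0 s4=1 s7=1 s1=1 s3=0 s6=1 s0=0 s2=1
t12.Δ3 clk=1 s5=0 s4=1 s7=1 s1=1 s3=1 s6=1 s0=0 s2=1
t12.Δ4 clk=1 s5=0 s4=1 s7=1 s1=1 s3=1 s6=0 s0=0 s2=1
t12.Δ5 clk=1 s5=0 s4=0 s7=1 s1=1 s3=1 s6=0 s0=0 s2=1
t13.Δ0 clk=1 s5=0 s4=0 s7=1 s1=1 s3=1 s6=0 s0=0 s2=1
t13.Δ1 clk=0 s5=0 s4=0 s7=1 s1=1 s3=1 s6=0 s0=0 s2=1
t14.Δ0 clk=0 s5=0 s4=0 s7=1 s1=1 s3=1 s6=0 s0=0 s2=1
t14.Δ1 clk=1 s5=0 s4=0 s7=1 s1=1 s3=1 s6=0 s0=0 s2=1
t14.Δ2 clk=1 s5=0 s4=0 s7=0 s1=1 s3=1 s6=0 s0=0 s2=1
t14.Δ3 clk=1 s5=0 s4=0 s7=0 s1=0 s3=0 s6=0 s0=0 s2=1
t14.Δ4 clk=1 s5=0 s4=0 s7=0 s1=0 s3=0 s6=1 s0=0 s2=1
t14.Δ5 clk=1 s5=0 s4=1 s7=0 s1=0 s3=0 s6=1 s0=0 s2=1
t14.Δ6 clk=1 s5=0 s4=1 s7=0 s1=1 s3=0 s6=1 s0=0 s2=1

1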